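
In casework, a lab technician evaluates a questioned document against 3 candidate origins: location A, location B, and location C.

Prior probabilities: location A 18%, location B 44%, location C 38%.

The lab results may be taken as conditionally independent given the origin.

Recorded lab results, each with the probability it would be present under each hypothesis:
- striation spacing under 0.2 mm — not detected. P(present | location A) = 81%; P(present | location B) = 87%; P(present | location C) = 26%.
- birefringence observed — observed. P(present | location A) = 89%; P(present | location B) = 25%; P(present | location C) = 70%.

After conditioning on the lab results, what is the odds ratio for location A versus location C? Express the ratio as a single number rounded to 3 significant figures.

0.155

Unnormalized posterior weight (prior times the lab result likelihoods) for each of the two hypotheses (using 1 − P(present | H) for each absent lab result):
  location A: 0.18 × (1 − 0.81) × 0.89 = 0.030438
  location C: 0.38 × (1 − 0.26) × 0.70 = 0.19684
Posterior odds = 0.030438 / 0.19684 ≈ 0.155.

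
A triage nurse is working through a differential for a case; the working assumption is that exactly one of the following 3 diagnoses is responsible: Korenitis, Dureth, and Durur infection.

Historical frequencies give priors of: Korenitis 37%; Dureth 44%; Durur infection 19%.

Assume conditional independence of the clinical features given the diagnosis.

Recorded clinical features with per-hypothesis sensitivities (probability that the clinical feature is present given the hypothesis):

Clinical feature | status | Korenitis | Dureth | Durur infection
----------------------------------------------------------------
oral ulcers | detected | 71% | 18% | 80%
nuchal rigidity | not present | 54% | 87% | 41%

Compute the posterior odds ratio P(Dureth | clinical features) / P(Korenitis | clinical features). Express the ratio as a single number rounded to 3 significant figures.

The normalizing constant cancels in an odds ratio, so compute prior × likelihood for the two hypotheses only (using 1 − P(present | H) for each absent clinical feature):
  Dureth: 0.44 × 0.18 × (1 − 0.87) = 0.010296
  Korenitis: 0.37 × 0.71 × (1 − 0.54) = 0.12084
Posterior odds = 0.010296 / 0.12084 ≈ 0.0852.

0.0852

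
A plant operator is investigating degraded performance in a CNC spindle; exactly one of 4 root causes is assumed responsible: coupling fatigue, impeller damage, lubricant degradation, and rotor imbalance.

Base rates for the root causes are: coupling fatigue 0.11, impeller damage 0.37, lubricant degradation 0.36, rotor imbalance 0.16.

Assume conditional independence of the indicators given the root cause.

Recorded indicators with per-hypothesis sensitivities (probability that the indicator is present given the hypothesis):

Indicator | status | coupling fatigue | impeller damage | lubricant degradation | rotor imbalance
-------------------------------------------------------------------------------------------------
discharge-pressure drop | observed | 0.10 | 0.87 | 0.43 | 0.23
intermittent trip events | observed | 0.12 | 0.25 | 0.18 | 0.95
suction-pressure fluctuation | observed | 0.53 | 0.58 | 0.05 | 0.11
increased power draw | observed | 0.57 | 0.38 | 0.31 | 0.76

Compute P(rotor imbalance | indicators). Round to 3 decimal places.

0.136

Multiply each prior by the joint likelihood of the indicator pattern:
  coupling fatigue: 0.11 × 0.10 × 0.12 × 0.53 × 0.57 = 0.00039877
  impeller damage: 0.37 × 0.87 × 0.25 × 0.58 × 0.38 = 0.017737
  lubricant degradation: 0.36 × 0.43 × 0.18 × 0.05 × 0.31 = 0.00043189
  rotor imbalance: 0.16 × 0.23 × 0.95 × 0.11 × 0.76 = 0.0029227
Normalizing constant Z = 0.00039877 + 0.017737 + 0.00043189 + 0.0029227 = 0.02149.
P(rotor imbalance | evidence) = 0.0029227 / 0.02149 ≈ 0.136.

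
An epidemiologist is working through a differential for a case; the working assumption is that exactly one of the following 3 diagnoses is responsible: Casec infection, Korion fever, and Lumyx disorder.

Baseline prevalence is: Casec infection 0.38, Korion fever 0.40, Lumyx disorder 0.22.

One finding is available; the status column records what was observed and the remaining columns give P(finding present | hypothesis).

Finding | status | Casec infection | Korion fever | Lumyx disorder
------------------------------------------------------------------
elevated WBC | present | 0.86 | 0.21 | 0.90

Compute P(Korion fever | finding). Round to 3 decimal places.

0.138

For each hypothesis, the unnormalized posterior weight is prior × likelihood:
  Casec infection: 0.38 × 0.86 = 0.3268
  Korion fever: 0.40 × 0.21 = 0.084
  Lumyx disorder: 0.22 × 0.90 = 0.198
Normalizing constant Z = 0.3268 + 0.084 + 0.198 = 0.6088.
P(Korion fever | evidence) = 0.084 / 0.6088 ≈ 0.138.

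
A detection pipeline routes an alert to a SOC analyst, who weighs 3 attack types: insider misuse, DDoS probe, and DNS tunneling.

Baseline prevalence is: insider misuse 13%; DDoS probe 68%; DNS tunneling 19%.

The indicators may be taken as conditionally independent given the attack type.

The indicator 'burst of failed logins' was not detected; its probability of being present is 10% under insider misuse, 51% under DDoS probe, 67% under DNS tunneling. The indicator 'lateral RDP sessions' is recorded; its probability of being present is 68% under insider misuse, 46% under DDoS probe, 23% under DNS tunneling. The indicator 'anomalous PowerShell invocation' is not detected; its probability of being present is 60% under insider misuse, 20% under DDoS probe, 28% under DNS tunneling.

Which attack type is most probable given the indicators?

By Bayes' rule with conditional independence, the unnormalized weight for each hypothesis is prior × ∏ likelihoods (using 1 − P(present | H) for each absent indicator):
  insider misuse: 0.13 × (1 − 0.10) × 0.68 × (1 − 0.60) = 0.031824
  DDoS probe: 0.68 × (1 − 0.51) × 0.46 × (1 − 0.20) = 0.12262
  DNS tunneling: 0.19 × (1 − 0.67) × 0.23 × (1 − 0.28) = 0.010383
Marginal likelihood of the evidence = 0.16482.
P(insider misuse | evidence) ≈ 0.031824 / 0.16482 ≈ 0.193
P(DDoS probe | evidence) ≈ 0.12262 / 0.16482 ≈ 0.744
P(DNS tunneling | evidence) ≈ 0.010383 / 0.16482 ≈ 0.063
The largest is 0.744, so DDoS probe is most probable.

DDoS probe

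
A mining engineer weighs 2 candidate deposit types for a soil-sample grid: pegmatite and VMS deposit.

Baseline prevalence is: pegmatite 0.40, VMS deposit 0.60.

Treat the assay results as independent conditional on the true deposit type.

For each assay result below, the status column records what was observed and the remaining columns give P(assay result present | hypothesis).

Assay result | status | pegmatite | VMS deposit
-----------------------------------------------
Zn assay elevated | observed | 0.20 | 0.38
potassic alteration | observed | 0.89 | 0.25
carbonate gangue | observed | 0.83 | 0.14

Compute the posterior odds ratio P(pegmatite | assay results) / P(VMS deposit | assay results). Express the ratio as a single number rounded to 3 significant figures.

The normalizing constant cancels in an odds ratio, so compute prior × likelihood for the two hypotheses only:
  pegmatite: 0.40 × 0.20 × 0.89 × 0.83 = 0.059096
  VMS deposit: 0.60 × 0.38 × 0.25 × 0.14 = 0.00798
Odds(pegmatite : VMS deposit) = 0.059096 / 0.00798 ≈ 7.41.

7.41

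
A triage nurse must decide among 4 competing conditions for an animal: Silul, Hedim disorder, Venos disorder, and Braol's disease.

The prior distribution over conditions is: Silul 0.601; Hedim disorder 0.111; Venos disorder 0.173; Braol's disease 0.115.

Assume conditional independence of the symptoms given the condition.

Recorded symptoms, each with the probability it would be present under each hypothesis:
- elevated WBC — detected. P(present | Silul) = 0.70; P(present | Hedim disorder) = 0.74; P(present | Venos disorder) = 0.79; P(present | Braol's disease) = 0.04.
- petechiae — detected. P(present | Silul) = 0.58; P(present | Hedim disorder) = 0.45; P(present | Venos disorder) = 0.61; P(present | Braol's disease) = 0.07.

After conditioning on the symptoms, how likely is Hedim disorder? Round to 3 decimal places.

0.101

By Bayes' rule with conditional independence, the unnormalized weight for each hypothesis is prior × ∏ likelihoods:
  Silul: 0.601 × 0.70 × 0.58 = 0.24401
  Hedim disorder: 0.111 × 0.74 × 0.45 = 0.036963
  Venos disorder: 0.173 × 0.79 × 0.61 = 0.083369
  Braol's disease: 0.115 × 0.04 × 0.07 = 0.000322
The unnormalized weights sum to 0.36466.
P(Hedim disorder | evidence) = 0.036963 / 0.36466 ≈ 0.101.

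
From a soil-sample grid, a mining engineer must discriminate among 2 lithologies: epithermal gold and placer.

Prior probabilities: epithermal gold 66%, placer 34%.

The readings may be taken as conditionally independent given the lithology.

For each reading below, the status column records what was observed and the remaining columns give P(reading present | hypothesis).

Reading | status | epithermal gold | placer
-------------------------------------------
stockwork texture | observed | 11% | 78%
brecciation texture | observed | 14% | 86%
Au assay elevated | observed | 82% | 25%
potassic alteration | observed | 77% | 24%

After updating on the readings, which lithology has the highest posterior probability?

For each hypothesis, the unnormalized posterior weight is prior × product of the reading likelihoods:
  epithermal gold: 0.66 × 0.11 × 0.14 × 0.82 × 0.77 = 0.0064175
  placer: 0.34 × 0.78 × 0.86 × 0.25 × 0.24 = 0.013684
Marginal likelihood of the evidence = 0.020102.
P(epithermal gold | evidence) ≈ 0.0064175 / 0.020102 ≈ 0.319
P(placer | evidence) ≈ 0.013684 / 0.020102 ≈ 0.681
The largest is 0.681, so placer is most probable.

placer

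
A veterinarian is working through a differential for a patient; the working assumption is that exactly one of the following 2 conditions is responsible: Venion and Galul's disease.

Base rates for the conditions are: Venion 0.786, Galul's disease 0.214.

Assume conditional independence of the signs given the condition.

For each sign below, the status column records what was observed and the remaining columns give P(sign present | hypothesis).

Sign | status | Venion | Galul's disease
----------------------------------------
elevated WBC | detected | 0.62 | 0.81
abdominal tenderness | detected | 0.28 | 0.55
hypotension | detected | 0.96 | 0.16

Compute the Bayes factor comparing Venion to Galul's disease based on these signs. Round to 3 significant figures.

Take the product of per-sign likelihoods under each hypothesis, then divide.
  Venion: 0.62 × 0.28 × 0.96 = 0.16666
  Galul's disease: 0.81 × 0.55 × 0.16 = 0.07128
Bayes factor = 0.16666 / 0.07128 ≈ 2.34

2.34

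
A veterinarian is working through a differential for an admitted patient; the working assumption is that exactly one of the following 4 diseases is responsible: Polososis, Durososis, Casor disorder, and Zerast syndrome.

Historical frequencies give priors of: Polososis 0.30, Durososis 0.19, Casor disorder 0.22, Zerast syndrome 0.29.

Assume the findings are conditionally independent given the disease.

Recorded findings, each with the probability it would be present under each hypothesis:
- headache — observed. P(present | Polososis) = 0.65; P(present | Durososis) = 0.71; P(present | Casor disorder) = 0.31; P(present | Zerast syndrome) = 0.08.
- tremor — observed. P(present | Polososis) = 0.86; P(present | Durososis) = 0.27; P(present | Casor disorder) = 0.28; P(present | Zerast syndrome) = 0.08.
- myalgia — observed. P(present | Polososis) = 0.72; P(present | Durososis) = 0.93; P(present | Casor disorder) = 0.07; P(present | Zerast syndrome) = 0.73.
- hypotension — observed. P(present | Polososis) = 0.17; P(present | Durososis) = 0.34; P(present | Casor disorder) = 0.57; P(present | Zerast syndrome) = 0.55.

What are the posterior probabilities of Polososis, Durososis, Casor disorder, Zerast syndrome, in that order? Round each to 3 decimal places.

For each hypothesis, the unnormalized posterior weight is prior × product of the finding likelihoods:
  Polososis: 0.30 × 0.65 × 0.86 × 0.72 × 0.17 = 0.020526
  Durososis: 0.19 × 0.71 × 0.27 × 0.93 × 0.34 = 0.011517
  Casor disorder: 0.22 × 0.31 × 0.28 × 0.07 × 0.57 = 0.00076193
  Zerast syndrome: 0.29 × 0.08 × 0.08 × 0.73 × 0.55 = 0.00074518
Normalizing constant Z = 0.020526 + 0.011517 + 0.00076193 + 0.00074518 = 0.033551.
P(Polososis | evidence) = 0.020526 / 0.033551 ≈ 0.612
P(Durososis | evidence) = 0.011517 / 0.033551 ≈ 0.343
P(Casor disorder | evidence) = 0.00076193 / 0.033551 ≈ 0.023
P(Zerast syndrome | evidence) = 0.00074518 / 0.033551 ≈ 0.022

0.612, 0.343, 0.023, 0.022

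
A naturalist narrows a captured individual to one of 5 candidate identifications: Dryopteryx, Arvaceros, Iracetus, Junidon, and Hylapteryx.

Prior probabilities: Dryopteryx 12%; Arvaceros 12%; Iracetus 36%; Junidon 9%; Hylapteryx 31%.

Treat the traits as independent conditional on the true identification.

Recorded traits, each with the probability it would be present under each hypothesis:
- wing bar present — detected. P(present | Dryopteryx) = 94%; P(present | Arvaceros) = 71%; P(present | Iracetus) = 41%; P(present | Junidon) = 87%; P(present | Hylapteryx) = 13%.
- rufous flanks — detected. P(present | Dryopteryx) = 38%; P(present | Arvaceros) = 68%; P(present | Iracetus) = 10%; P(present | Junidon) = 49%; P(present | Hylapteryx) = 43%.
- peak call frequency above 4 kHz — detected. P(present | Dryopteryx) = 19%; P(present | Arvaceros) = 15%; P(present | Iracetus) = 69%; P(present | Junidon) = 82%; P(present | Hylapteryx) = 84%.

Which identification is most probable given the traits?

Junidon

By Bayes' rule with conditional independence, the unnormalized weight for each hypothesis is prior × ∏ likelihoods:
  Dryopteryx: 0.12 × 0.94 × 0.38 × 0.19 = 0.0081442
  Arvaceros: 0.12 × 0.71 × 0.68 × 0.15 = 0.0086904
  Iracetus: 0.36 × 0.41 × 0.10 × 0.69 = 0.010184
  Junidon: 0.09 × 0.87 × 0.49 × 0.82 = 0.031461
  Hylapteryx: 0.31 × 0.13 × 0.43 × 0.84 = 0.014556
The unnormalized weights sum to 0.073036.
P(Dryopteryx | evidence) ≈ 0.0081442 / 0.073036 ≈ 0.112
P(Arvaceros | evidence) ≈ 0.0086904 / 0.073036 ≈ 0.119
P(Iracetus | evidence) ≈ 0.010184 / 0.073036 ≈ 0.139
P(Junidon | evidence) ≈ 0.031461 / 0.073036 ≈ 0.431
P(Hylapteryx | evidence) ≈ 0.014556 / 0.073036 ≈ 0.199
The largest is 0.431, so Junidon is most probable.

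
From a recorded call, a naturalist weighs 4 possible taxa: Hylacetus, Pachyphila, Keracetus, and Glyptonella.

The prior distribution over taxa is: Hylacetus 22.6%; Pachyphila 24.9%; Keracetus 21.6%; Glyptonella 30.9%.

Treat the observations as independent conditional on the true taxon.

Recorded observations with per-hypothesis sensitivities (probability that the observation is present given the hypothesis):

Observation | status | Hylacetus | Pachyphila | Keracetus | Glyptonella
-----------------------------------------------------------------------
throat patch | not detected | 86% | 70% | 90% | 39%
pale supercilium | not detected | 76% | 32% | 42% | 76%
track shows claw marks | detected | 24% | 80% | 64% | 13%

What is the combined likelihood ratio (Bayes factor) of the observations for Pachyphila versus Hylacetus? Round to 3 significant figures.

Take the product of per-observation likelihoods under each hypothesis (using 1 − P(present | H) for each absent observation), then divide.
  Pachyphila: (1 − 0.70) × (1 − 0.32) × 0.80 = 0.1632
  Hylacetus: (1 − 0.86) × (1 − 0.76) × 0.24 = 0.008064
Bayes factor = 0.1632 / 0.008064 ≈ 20.2

20.2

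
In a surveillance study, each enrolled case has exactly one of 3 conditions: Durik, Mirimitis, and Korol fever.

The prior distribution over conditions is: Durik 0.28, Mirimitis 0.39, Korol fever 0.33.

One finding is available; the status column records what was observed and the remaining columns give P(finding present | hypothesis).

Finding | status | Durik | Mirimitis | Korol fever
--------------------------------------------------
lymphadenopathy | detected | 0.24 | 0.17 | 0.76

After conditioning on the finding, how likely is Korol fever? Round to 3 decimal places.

0.653

For each hypothesis, the unnormalized posterior weight is prior × likelihood:
  Durik: 0.28 × 0.24 = 0.0672
  Mirimitis: 0.39 × 0.17 = 0.0663
  Korol fever: 0.33 × 0.76 = 0.2508
Marginal likelihood of the evidence = 0.3843.
P(Korol fever | evidence) = 0.2508 / 0.3843 ≈ 0.653.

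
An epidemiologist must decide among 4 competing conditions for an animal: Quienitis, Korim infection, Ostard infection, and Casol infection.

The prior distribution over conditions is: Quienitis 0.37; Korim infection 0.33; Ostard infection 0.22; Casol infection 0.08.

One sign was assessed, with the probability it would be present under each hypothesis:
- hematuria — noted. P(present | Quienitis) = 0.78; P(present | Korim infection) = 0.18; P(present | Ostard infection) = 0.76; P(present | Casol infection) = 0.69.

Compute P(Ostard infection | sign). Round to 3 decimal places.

For each hypothesis, the unnormalized posterior weight is prior × likelihood:
  Quienitis: 0.37 × 0.78 = 0.2886
  Korim infection: 0.33 × 0.18 = 0.0594
  Ostard infection: 0.22 × 0.76 = 0.1672
  Casol infection: 0.08 × 0.69 = 0.0552
The unnormalized weights sum to 0.5704.
P(Ostard infection | evidence) = 0.1672 / 0.5704 ≈ 0.293.

0.293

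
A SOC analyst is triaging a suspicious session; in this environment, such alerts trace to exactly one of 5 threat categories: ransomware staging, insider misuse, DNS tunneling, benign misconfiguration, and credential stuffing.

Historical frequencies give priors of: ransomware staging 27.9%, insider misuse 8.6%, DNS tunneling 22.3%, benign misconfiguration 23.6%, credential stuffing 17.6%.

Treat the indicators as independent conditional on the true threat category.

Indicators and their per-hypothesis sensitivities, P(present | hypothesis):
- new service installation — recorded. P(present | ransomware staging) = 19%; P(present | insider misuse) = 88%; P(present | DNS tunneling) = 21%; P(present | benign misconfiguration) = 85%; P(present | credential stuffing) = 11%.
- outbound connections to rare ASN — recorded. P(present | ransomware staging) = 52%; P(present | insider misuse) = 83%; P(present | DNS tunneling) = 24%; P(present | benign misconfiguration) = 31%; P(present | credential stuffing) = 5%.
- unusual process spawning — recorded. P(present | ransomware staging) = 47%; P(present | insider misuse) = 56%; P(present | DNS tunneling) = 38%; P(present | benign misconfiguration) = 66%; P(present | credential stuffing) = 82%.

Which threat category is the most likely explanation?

By Bayes' rule with conditional independence, the unnormalized weight for each hypothesis is prior × ∏ likelihoods:
  ransomware staging: 0.279 × 0.19 × 0.52 × 0.47 = 0.012956
  insider misuse: 0.086 × 0.88 × 0.83 × 0.56 = 0.035176
  DNS tunneling: 0.223 × 0.21 × 0.24 × 0.38 = 0.0042709
  benign misconfiguration: 0.236 × 0.85 × 0.31 × 0.66 = 0.041043
  credential stuffing: 0.176 × 0.11 × 0.05 × 0.82 = 0.00079376
The unnormalized weights sum to 0.094239.
P(ransomware staging | evidence) ≈ 0.012956 / 0.094239 ≈ 0.137
P(insider misuse | evidence) ≈ 0.035176 / 0.094239 ≈ 0.373
P(DNS tunneling | evidence) ≈ 0.0042709 / 0.094239 ≈ 0.045
P(benign misconfiguration | evidence) ≈ 0.041043 / 0.094239 ≈ 0.436
P(credential stuffing | evidence) ≈ 0.00079376 / 0.094239 ≈ 0.008
The largest is 0.436, so benign misconfiguration is most probable.

benign misconfiguration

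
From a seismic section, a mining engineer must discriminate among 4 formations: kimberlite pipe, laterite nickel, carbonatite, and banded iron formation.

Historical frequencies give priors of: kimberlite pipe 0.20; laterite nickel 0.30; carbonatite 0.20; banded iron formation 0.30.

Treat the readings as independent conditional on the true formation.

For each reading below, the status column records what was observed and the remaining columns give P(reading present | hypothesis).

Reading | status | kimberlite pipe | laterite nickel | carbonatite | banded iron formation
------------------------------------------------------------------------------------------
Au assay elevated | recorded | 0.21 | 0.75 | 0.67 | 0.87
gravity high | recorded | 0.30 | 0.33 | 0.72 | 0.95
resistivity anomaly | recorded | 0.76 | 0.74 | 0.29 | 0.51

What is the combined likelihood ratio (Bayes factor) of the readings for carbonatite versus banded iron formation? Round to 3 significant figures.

Take the product of per-reading likelihoods under each hypothesis, then divide.
  carbonatite: 0.67 × 0.72 × 0.29 = 0.1399
  banded iron formation: 0.87 × 0.95 × 0.51 = 0.42152
Bayes factor = 0.1399 / 0.42152 ≈ 0.332

0.332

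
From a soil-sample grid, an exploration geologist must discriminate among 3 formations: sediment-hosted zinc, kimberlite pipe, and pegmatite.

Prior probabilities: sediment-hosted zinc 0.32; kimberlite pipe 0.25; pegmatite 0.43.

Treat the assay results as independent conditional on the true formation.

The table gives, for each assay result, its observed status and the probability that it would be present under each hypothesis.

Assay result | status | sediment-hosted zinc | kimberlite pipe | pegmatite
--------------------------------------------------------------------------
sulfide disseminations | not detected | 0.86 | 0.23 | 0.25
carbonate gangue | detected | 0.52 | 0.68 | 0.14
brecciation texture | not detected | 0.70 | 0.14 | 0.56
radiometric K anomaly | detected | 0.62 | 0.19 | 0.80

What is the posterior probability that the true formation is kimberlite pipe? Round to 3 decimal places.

0.514

Multiply each prior by the joint likelihood of the assay result pattern (using 1 − P(present | H) for each absent assay result):
  sediment-hosted zinc: 0.32 × (1 − 0.86) × 0.52 × (1 − 0.70) × 0.62 = 0.0043331
  kimberlite pipe: 0.25 × (1 − 0.23) × 0.68 × (1 − 0.14) × 0.19 = 0.021389
  pegmatite: 0.43 × (1 − 0.25) × 0.14 × (1 − 0.56) × 0.80 = 0.015893
The unnormalized weights sum to 0.041615.
P(kimberlite pipe | evidence) = 0.021389 / 0.041615 ≈ 0.514.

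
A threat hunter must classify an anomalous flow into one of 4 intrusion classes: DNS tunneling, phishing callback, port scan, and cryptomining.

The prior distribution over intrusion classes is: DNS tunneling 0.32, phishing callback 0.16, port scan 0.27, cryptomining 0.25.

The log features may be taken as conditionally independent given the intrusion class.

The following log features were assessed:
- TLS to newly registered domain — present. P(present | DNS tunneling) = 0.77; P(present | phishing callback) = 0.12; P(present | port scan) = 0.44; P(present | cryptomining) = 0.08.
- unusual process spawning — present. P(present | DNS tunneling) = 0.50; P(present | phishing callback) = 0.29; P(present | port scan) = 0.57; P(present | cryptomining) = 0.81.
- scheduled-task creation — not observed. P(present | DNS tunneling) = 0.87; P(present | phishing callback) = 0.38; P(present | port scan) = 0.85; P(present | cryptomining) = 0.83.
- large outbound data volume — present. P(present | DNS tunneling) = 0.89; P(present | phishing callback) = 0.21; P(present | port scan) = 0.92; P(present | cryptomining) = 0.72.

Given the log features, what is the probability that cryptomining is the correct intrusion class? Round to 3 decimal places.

By Bayes' rule with conditional independence, the unnormalized weight for each hypothesis is prior × ∏ likelihoods (using 1 − P(present | H) for each absent log feature):
  DNS tunneling: 0.32 × 0.77 × 0.50 × (1 − 0.87) × 0.89 = 0.014254
  phishing callback: 0.16 × 0.12 × 0.29 × (1 − 0.38) × 0.21 = 0.00072495
  port scan: 0.27 × 0.44 × 0.57 × (1 − 0.85) × 0.92 = 0.0093448
  cryptomining: 0.25 × 0.08 × 0.81 × (1 − 0.83) × 0.72 = 0.0019829
Marginal likelihood of the evidence = 0.026307.
P(cryptomining | evidence) = 0.0019829 / 0.026307 ≈ 0.075.

0.075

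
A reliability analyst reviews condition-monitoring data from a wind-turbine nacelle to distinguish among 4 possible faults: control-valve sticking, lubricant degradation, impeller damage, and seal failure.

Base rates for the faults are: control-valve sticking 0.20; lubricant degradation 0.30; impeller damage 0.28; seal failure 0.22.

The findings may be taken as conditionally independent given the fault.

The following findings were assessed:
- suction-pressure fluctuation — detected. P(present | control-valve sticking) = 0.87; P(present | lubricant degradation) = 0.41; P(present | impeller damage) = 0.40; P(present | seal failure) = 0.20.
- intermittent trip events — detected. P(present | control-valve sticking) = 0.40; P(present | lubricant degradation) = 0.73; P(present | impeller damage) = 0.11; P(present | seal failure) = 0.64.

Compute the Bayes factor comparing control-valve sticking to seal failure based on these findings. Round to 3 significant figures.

2.72

Take the product of per-finding likelihoods under each hypothesis, then divide.
  control-valve sticking: 0.87 × 0.40 = 0.348
  seal failure: 0.20 × 0.64 = 0.128
Bayes factor = 0.348 / 0.128 ≈ 2.72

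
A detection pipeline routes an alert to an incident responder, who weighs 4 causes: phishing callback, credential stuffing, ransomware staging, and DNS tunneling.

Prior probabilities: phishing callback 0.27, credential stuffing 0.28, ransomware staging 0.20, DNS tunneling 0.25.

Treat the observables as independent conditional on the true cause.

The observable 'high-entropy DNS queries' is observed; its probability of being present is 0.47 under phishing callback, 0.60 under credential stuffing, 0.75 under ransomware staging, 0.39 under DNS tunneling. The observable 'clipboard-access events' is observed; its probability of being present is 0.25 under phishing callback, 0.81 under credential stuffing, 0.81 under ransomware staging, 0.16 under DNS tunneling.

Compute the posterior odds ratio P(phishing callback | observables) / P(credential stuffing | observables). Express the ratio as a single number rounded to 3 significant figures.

The normalizing constant cancels in an odds ratio, so compute prior × likelihood for the two hypotheses only:
  phishing callback: 0.27 × 0.47 × 0.25 = 0.031725
  credential stuffing: 0.28 × 0.60 × 0.81 = 0.13608
Odds(phishing callback : credential stuffing) = 0.031725 / 0.13608 ≈ 0.233.

0.233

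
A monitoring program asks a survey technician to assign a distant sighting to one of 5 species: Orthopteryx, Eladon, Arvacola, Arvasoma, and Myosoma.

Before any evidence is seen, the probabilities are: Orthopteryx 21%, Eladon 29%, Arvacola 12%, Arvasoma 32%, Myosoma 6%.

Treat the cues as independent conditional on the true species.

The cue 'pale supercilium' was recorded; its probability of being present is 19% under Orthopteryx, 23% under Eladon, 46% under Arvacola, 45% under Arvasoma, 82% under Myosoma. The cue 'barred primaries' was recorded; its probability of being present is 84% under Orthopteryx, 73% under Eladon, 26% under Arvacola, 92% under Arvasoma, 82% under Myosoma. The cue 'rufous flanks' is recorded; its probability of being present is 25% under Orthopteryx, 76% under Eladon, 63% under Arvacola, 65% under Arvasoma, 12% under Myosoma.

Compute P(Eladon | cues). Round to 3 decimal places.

By Bayes' rule with conditional independence, the unnormalized weight for each hypothesis is prior × ∏ likelihoods:
  Orthopteryx: 0.21 × 0.19 × 0.84 × 0.25 = 0.008379
  Eladon: 0.29 × 0.23 × 0.73 × 0.76 = 0.037005
  Arvacola: 0.12 × 0.46 × 0.26 × 0.63 = 0.0090418
  Arvasoma: 0.32 × 0.45 × 0.92 × 0.65 = 0.086112
  Myosoma: 0.06 × 0.82 × 0.82 × 0.12 = 0.0048413
The unnormalized weights sum to 0.14538.
P(Eladon | evidence) = 0.037005 / 0.14538 ≈ 0.255.

0.255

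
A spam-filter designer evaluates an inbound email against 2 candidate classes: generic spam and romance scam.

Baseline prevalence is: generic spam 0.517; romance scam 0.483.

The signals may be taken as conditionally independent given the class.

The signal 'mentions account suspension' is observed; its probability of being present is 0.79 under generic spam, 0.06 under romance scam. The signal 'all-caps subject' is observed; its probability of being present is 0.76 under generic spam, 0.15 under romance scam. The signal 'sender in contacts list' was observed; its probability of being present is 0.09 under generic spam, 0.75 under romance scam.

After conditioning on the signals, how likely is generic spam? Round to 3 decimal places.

0.895

Multiply each prior by the joint likelihood of the signal pattern:
  generic spam: 0.517 × 0.79 × 0.76 × 0.09 = 0.027937
  romance scam: 0.483 × 0.06 × 0.15 × 0.75 = 0.0032602
Marginal likelihood of the evidence = 0.031197.
P(generic spam | evidence) = 0.027937 / 0.031197 ≈ 0.895.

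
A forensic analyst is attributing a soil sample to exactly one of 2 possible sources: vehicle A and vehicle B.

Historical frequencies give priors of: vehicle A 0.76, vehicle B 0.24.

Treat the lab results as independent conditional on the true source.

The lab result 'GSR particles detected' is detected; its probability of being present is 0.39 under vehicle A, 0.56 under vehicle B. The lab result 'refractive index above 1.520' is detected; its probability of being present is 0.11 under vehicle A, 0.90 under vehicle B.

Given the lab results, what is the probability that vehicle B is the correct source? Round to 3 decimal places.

0.788

For each hypothesis, the unnormalized posterior weight is prior × product of the lab result likelihoods:
  vehicle A: 0.76 × 0.39 × 0.11 = 0.032604
  vehicle B: 0.24 × 0.56 × 0.90 = 0.12096
Marginal likelihood of the evidence = 0.15356.
P(vehicle B | evidence) = 0.12096 / 0.15356 ≈ 0.788.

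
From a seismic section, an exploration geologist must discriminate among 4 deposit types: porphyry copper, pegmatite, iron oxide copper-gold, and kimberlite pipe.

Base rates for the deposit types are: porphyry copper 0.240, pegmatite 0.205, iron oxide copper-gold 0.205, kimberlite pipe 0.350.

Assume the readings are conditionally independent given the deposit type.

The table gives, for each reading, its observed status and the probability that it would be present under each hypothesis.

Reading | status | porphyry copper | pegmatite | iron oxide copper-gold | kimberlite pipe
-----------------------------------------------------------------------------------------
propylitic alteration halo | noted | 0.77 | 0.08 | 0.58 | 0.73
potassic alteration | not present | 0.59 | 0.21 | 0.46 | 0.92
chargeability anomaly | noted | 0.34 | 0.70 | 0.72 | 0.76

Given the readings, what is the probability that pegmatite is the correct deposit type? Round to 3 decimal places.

0.094

For each hypothesis, the unnormalized posterior weight is prior × product of the reading likelihoods (using 1 − P(present | H) for each absent reading):
  porphyry copper: 0.240 × 0.77 × (1 − 0.59) × 0.34 = 0.025761
  pegmatite: 0.205 × 0.08 × (1 − 0.21) × 0.70 = 0.0090692
  iron oxide copper-gold: 0.205 × 0.58 × (1 − 0.46) × 0.72 = 0.046228
  kimberlite pipe: 0.350 × 0.73 × (1 − 0.92) × 0.76 = 0.015534
The unnormalized weights sum to 0.096593.
P(pegmatite | evidence) = 0.0090692 / 0.096593 ≈ 0.094.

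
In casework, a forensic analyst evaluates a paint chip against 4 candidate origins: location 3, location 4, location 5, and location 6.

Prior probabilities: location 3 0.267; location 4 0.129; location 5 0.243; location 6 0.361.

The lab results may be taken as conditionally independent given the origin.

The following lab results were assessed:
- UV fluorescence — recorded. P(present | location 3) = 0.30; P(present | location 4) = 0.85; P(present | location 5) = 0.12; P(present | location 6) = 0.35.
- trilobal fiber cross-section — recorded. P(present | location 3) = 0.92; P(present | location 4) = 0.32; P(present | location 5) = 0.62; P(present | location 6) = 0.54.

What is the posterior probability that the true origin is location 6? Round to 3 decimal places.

Multiply each prior by the joint likelihood of the lab result pattern:
  location 3: 0.267 × 0.30 × 0.92 = 0.073692
  location 4: 0.129 × 0.85 × 0.32 = 0.035088
  location 5: 0.243 × 0.12 × 0.62 = 0.018079
  location 6: 0.361 × 0.35 × 0.54 = 0.068229
Marginal likelihood of the evidence = 0.19509.
P(location 6 | evidence) = 0.068229 / 0.19509 ≈ 0.350.

0.350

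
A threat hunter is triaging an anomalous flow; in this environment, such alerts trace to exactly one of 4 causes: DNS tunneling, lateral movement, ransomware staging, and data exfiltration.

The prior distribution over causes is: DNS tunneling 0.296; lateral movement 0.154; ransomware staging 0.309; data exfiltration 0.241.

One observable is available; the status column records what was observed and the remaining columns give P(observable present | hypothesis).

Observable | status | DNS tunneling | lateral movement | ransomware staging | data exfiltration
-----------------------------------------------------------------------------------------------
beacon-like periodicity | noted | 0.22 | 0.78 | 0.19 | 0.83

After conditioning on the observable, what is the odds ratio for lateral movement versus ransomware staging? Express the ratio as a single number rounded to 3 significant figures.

2.05

The normalizing constant cancels in an odds ratio, so compute prior × likelihood for the two hypotheses only:
  lateral movement: 0.154 × 0.78 = 0.12012
  ransomware staging: 0.309 × 0.19 = 0.05871
Posterior odds = 0.12012 / 0.05871 ≈ 2.05.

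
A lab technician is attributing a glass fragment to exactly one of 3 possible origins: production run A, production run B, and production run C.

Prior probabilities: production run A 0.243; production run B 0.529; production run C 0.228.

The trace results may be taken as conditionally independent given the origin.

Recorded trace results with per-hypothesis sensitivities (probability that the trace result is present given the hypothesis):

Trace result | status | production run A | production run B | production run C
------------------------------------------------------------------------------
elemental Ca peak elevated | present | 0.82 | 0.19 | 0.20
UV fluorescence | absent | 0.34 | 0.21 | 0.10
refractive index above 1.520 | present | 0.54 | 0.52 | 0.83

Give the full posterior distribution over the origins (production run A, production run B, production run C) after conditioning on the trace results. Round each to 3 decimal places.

0.485, 0.282, 0.233

Multiply each prior by the joint likelihood of the trace result pattern (using 1 − P(present | H) for each absent trace result):
  production run A: 0.243 × 0.82 × (1 − 0.34) × 0.54 = 0.071016
  production run B: 0.529 × 0.19 × (1 − 0.21) × 0.52 = 0.04129
  production run C: 0.228 × 0.20 × (1 − 0.10) × 0.83 = 0.034063
Marginal likelihood of the evidence = 0.14637.
P(production run A | evidence) = 0.071016 / 0.14637 ≈ 0.485
P(production run B | evidence) = 0.04129 / 0.14637 ≈ 0.282
P(production run C | evidence) = 0.034063 / 0.14637 ≈ 0.233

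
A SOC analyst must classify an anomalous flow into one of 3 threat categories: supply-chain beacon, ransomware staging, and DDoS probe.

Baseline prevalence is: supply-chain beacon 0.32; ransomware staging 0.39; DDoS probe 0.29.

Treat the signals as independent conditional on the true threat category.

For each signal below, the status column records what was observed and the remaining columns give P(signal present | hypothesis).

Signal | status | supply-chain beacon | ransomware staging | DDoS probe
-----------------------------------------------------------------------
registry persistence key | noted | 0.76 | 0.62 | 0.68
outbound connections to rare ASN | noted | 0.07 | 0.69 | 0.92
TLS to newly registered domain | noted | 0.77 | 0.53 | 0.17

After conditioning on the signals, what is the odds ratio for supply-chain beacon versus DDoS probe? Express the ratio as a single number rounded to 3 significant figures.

Posterior odds equal prior odds times the likelihood ratio; only the two competing hypotheses matter.
  supply-chain beacon: 0.32 × 0.76 × 0.07 × 0.77 = 0.013108
  DDoS probe: 0.29 × 0.68 × 0.92 × 0.17 = 0.030842
Odds(supply-chain beacon : DDoS probe) = 0.013108 / 0.030842 ≈ 0.425.

0.425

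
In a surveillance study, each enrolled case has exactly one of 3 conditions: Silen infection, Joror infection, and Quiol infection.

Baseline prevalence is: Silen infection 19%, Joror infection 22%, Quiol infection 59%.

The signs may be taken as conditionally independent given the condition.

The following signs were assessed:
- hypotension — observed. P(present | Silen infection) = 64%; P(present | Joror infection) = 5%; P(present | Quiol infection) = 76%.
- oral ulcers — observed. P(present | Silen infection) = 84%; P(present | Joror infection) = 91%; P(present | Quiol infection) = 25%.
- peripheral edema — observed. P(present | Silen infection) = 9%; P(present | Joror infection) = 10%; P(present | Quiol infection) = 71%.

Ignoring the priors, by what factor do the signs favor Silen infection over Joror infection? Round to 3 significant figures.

10.6

Joint likelihood of the sign pattern under each hypothesis:
  Silen infection: 0.64 × 0.84 × 0.09 = 0.048384
  Joror infection: 0.05 × 0.91 × 0.10 = 0.00455
Bayes factor = 0.048384 / 0.00455 ≈ 10.6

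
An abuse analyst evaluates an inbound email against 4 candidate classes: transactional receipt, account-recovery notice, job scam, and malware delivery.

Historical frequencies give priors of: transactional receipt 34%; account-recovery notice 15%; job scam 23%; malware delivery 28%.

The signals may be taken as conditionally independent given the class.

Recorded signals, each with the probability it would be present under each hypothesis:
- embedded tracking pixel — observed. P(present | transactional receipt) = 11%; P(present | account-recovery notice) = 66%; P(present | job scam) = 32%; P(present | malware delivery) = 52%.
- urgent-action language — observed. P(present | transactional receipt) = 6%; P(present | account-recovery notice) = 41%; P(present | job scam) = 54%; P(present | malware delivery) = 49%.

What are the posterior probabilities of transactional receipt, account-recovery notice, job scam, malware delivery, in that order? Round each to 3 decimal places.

0.015, 0.264, 0.258, 0.464

For each hypothesis, the unnormalized posterior weight is prior × product of the signal likelihoods:
  transactional receipt: 0.34 × 0.11 × 0.06 = 0.002244
  account-recovery notice: 0.15 × 0.66 × 0.41 = 0.04059
  job scam: 0.23 × 0.32 × 0.54 = 0.039744
  malware delivery: 0.28 × 0.52 × 0.49 = 0.071344
Marginal likelihood of the evidence = 0.15392.
P(transactional receipt | evidence) = 0.002244 / 0.15392 ≈ 0.015
P(account-recovery notice | evidence) = 0.04059 / 0.15392 ≈ 0.264
P(job scam | evidence) = 0.039744 / 0.15392 ≈ 0.258
P(malware delivery | evidence) = 0.071344 / 0.15392 ≈ 0.464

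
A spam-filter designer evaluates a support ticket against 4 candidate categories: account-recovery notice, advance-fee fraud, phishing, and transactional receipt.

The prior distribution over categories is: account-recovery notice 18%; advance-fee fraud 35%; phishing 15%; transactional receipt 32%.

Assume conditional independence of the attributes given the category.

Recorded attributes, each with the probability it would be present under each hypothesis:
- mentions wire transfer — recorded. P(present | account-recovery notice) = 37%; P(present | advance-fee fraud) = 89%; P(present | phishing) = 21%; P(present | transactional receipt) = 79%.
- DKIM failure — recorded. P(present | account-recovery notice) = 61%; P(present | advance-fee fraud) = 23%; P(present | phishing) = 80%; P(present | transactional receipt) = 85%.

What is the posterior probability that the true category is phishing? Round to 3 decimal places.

Multiply each prior by the joint likelihood of the attribute pattern:
  account-recovery notice: 0.18 × 0.37 × 0.61 = 0.040626
  advance-fee fraud: 0.35 × 0.89 × 0.23 = 0.071645
  phishing: 0.15 × 0.21 × 0.80 = 0.0252
  transactional receipt: 0.32 × 0.79 × 0.85 = 0.21488
Marginal likelihood of the evidence = 0.35235.
P(phishing | evidence) = 0.0252 / 0.35235 ≈ 0.072.

0.072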